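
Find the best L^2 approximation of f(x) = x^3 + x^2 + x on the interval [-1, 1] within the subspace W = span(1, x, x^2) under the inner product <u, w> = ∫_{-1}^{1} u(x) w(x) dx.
g(x) = x^2 + 8*x/5

The best approximation g ∈ W is the orthogonal projection of f onto W. Writing g = a_0 + a_1 x + a_2 x^2, the coefficients solve the normal equations G · a = b where
  G_{ij} = <φ_i, φ_j> and b_i = <f, φ_i>, with φ_0 = 1, φ_1 = x, φ_2 = x^2.
G =
  [2, 0, 2/3]
  [0, 2/3, 0]
  [2/3, 0, 2/5],
b = (2/3, 16/15, 2/5).
Solving gives a_0 = 0, a_1 = 8/5, a_2 = 1, so
  g(x) = x^2 + 8*x/5.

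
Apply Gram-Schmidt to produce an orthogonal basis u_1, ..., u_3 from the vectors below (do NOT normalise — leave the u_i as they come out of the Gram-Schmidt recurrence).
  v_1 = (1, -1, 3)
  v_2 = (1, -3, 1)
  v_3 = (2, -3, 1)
Orthogonal basis:
  u_1 = (1, -1, 3)
  u_2 = (4/11, -26/11, -10/11)
  u_3 = (8/9, 2/9, -2/9)

Apply the Gram-Schmidt recurrence
  u_1 = v_1
  u_i = v_i − Σ_{j<i} ((v_i · u_j) / (u_j · u_j)) · u_j.

Step by step this gives:
  u_1 = (1, -1, 3)
  u_2 = (4/11, -26/11, -10/11)
  u_3 = (8/9, 2/9, -2/9)

Orthogonality check:
  u_2 · u_1 = 0 (should be 0)
  u_3 · u_1 = 0 (should be 0)
  u_3 · u_2 = 0 (should be 0)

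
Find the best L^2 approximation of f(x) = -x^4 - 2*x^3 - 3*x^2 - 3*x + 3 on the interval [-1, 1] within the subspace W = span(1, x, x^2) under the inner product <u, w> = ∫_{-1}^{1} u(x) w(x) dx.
g(x) = -27*x^2/7 - 21*x/5 + 108/35

The best approximation g ∈ W is the orthogonal projection of f onto W. Writing g = a_0 + a_1 x + a_2 x^2, the coefficients solve the normal equations G · a = b where
  G_{ij} = <φ_i, φ_j> and b_i = <f, φ_i>, with φ_0 = 1, φ_1 = x, φ_2 = x^2.
G =
  [2, 0, 2/3]
  [0, 2/3, 0]
  [2/3, 0, 2/5],
b = (18/5, -14/5, 18/35).
Solving gives a_0 = 108/35, a_1 = -21/5, a_2 = -27/7, so
  g(x) = -27*x^2/7 - 21*x/5 + 108/35.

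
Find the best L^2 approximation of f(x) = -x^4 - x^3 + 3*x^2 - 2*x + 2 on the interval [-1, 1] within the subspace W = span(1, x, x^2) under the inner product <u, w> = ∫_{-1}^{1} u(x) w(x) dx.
g(x) = 15*x^2/7 - 13*x/5 + 73/35

The best approximation g ∈ W is the orthogonal projection of f onto W. Writing g = a_0 + a_1 x + a_2 x^2, the coefficients solve the normal equations G · a = b where
  G_{ij} = <φ_i, φ_j> and b_i = <f, φ_i>, with φ_0 = 1, φ_1 = x, φ_2 = x^2.
G =
  [2, 0, 2/3]
  [0, 2/3, 0]
  [2/3, 0, 2/5],
b = (28/5, -26/15, 236/105).
Solving gives a_0 = 73/35, a_1 = -13/5, a_2 = 15/7, so
  g(x) = 15*x^2/7 - 13*x/5 + 73/35.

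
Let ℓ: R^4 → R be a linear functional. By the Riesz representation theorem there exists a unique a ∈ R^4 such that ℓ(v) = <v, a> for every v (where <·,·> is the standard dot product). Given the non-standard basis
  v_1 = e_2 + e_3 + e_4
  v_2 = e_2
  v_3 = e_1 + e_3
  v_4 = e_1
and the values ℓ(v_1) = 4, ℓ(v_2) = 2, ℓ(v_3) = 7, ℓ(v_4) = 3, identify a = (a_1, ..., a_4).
a = (3, 2, 4, -2)

Write a = (a_1, ..., a_4) in the standard basis. For each basis vector v_i, ℓ(v_i) = <v_i, a> is a linear equation in the a_j's. Collect the n equations into a matrix system V a = ℓ, where row i of V is v_i (expressed in the standard basis). Since V is invertible (lower-triangular with 1s on the diagonal, up to permutation), solve by back-substitution:
  V =
[[0, 1, 1, 1],
 [0, 1, 0, 0],
 [1, 0, 1, 0],
 [1, 0, 0, 0]]
  V a = (4, 2, 7, 3)
Solving gives a = (3, 2, 4, -2).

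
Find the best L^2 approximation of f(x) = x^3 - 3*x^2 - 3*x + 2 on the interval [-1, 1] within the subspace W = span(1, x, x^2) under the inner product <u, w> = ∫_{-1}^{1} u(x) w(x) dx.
g(x) = -3*x^2 - 12*x/5 + 2

The best approximation g ∈ W is the orthogonal projection of f onto W. Writing g = a_0 + a_1 x + a_2 x^2, the coefficients solve the normal equations G · a = b where
  G_{ij} = <φ_i, φ_j> and b_i = <f, φ_i>, with φ_0 = 1, φ_1 = x, φ_2 = x^2.
G =
  [2, 0, 2/3]
  [0, 2/3, 0]
  [2/3, 0, 2/5],
b = (2, -8/5, 2/15).
Solving gives a_0 = 2, a_1 = -12/5, a_2 = -3, so
  g(x) = -3*x^2 - 12*x/5 + 2.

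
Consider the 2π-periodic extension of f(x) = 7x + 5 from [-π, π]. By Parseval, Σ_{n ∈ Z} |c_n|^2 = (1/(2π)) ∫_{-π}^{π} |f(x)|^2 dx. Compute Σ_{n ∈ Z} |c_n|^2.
Σ |c_n|^2 = 49π^2/3 + 25

Expand and integrate term by term over [-π, π]:
  ∫ (7x)^2 dx = 49·(2π^3/3); ∫ 2·7·(5)·x dx = 0 (odd integrand); ∫ 5^2 dx = 25·2π.
So (1/(2π)) ∫_{-π}^{π} (7x + 5)^2 dx = 49π^2/3 + 25 = 49π^2/3 + 25.
Parseval ⇒ Σ |c_n|^2 = 49π^2/3 + 25.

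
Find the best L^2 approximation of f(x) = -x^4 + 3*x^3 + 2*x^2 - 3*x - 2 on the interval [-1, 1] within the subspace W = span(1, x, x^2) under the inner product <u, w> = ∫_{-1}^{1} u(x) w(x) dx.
g(x) = 8*x^2/7 - 6*x/5 - 67/35

The best approximation g ∈ W is the orthogonal projection of f onto W. Writing g = a_0 + a_1 x + a_2 x^2, the coefficients solve the normal equations G · a = b where
  G_{ij} = <φ_i, φ_j> and b_i = <f, φ_i>, with φ_0 = 1, φ_1 = x, φ_2 = x^2.
G =
  [2, 0, 2/3]
  [0, 2/3, 0]
  [2/3, 0, 2/5],
b = (-46/15, -4/5, -86/105).
Solving gives a_0 = -67/35, a_1 = -6/5, a_2 = 8/7, so
  g(x) = 8*x^2/7 - 6*x/5 - 67/35.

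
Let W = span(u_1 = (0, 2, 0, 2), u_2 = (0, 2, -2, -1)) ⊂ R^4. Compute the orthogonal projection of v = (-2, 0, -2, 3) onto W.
proj_W(v) = (0, 24/17, 2/17, 27/17)

Set up U = [u_1 | ... | u_2] ∈ R^(4×2). The projector onto W = col(U) is P = U (U^T U)^(-1) U^T.
Compute U^T U =
  [8, 2]
  [2, 9],
and U^T v = (6, 1).
Solve U^T U · c = U^T v for the coefficients: c = (13/17, -1/17). The projection is proj_W(v) = U c.
Check: (v - proj_W(v)) · u_1 = 0  (should be 0).
Check: (v - proj_W(v)) · u_2 = 0  (should be 0).
Result: proj_W(v) = (0, 24/17, 2/17, 27/17).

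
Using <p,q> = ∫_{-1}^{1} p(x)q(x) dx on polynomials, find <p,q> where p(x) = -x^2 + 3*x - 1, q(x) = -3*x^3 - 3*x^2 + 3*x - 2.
<p,q> = 164/15

Expand the product: p(x)·q(x) = 3*x^5 - 6*x^4 - 9*x^3 + 14*x^2 - 9*x + 2.
∫_{-1}^{1} of each monomial x^k gives [2/(k+1) if k even, 0 if k odd]. Integrating term-by-term (or equivalently evaluating the antiderivative F(x) = x^6/2 - 6*x^5/5 - 9*x^4/4 + 14*x^3/3 - 9*x^2/2 + 2*x at the endpoints):
  F(1) − F(−1) = -47/60 − (-703/60) = 164/15.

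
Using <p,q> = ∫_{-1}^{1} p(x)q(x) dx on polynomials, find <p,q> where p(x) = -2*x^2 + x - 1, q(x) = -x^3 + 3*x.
<p,q> = 8/5

Expand the product: p(x)·q(x) = 2*x^5 - x^4 - 5*x^3 + 3*x^2 - 3*x.
∫_{-1}^{1} of each monomial x^k gives [2/(k+1) if k even, 0 if k odd]. Integrating term-by-term (or equivalently evaluating the antiderivative F(x) = x^6/3 - x^5/5 - 5*x^4/4 + x^3 - 3*x^2/2 at the endpoints):
  F(1) − F(−1) = -97/60 − (-193/60) = 8/5.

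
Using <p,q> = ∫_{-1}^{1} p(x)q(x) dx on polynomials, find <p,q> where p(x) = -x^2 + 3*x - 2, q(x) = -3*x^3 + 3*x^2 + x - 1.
<p,q> = -32/15

Expand the product: p(x)·q(x) = 3*x^5 - 12*x^4 + 14*x^3 - 2*x^2 - 5*x + 2.
∫_{-1}^{1} of each monomial x^k gives [2/(k+1) if k even, 0 if k odd]. Integrating term-by-term (or equivalently evaluating the antiderivative F(x) = x^6/2 - 12*x^5/5 + 7*x^4/2 - 2*x^3/3 - 5*x^2/2 + 2*x at the endpoints):
  F(1) − F(−1) = 13/30 − (77/30) = -32/15.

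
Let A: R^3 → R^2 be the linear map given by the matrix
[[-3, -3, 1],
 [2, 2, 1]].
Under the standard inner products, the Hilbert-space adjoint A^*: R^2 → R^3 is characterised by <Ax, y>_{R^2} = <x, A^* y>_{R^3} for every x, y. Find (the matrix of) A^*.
A^* = A^T =
[[-3, 2],
 [-3, 2],
 [1, 1]]

For real matrices with standard dot products, the defining identity <Ax, y> = <x, A^* y> gives (Ax)^T y = x^T (A^*) y, i.e. x^T A^T y = x^T (A^*) y. Since this holds for all x, y, we must have A^* = A^T. Therefore
A^* =
[[-3, 2],
 [-3, 2],
 [1, 1]].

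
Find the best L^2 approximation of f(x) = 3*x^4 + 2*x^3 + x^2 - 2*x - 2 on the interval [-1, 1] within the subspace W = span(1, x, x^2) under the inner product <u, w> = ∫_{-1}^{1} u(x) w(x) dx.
g(x) = 25*x^2/7 - 4*x/5 - 79/35

The best approximation g ∈ W is the orthogonal projection of f onto W. Writing g = a_0 + a_1 x + a_2 x^2, the coefficients solve the normal equations G · a = b where
  G_{ij} = <φ_i, φ_j> and b_i = <f, φ_i>, with φ_0 = 1, φ_1 = x, φ_2 = x^2.
G =
  [2, 0, 2/3]
  [0, 2/3, 0]
  [2/3, 0, 2/5],
b = (-32/15, -8/15, -8/105).
Solving gives a_0 = -79/35, a_1 = -4/5, a_2 = 25/7, so
  g(x) = 25*x^2/7 - 4*x/5 - 79/35.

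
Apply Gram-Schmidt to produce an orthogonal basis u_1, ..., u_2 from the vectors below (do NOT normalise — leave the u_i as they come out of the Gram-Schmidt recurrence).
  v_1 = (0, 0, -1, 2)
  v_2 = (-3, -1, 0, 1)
Orthogonal basis:
  u_1 = (0, 0, -1, 2)
  u_2 = (-3, -1, 2/5, 1/5)

Apply the Gram-Schmidt recurrence
  u_1 = v_1
  u_i = v_i − Σ_{j<i} ((v_i · u_j) / (u_j · u_j)) · u_j.

Step by step this gives:
  u_1 = (0, 0, -1, 2)
  u_2 = (-3, -1, 2/5, 1/5)

Orthogonality check:
  u_2 · u_1 = 0 (should be 0)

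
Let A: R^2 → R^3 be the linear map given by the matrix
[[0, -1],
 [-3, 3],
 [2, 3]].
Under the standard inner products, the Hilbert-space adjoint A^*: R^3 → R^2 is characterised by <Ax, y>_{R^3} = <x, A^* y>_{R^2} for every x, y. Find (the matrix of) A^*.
A^* = A^T =
[[0, -3, 2],
 [-1, 3, 3]]

For real matrices with standard dot products, the defining identity <Ax, y> = <x, A^* y> gives (Ax)^T y = x^T (A^*) y, i.e. x^T A^T y = x^T (A^*) y. Since this holds for all x, y, we must have A^* = A^T. Therefore
A^* =
[[0, -3, 2],
 [-1, 3, 3]].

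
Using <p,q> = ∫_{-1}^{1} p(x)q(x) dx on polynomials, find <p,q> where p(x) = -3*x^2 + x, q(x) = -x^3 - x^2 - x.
<p,q> = 2/15

Expand the product: p(x)·q(x) = 3*x^5 + 2*x^4 + 2*x^3 - x^2.
∫_{-1}^{1} of each monomial x^k gives [2/(k+1) if k even, 0 if k odd]. Integrating term-by-term (or equivalently evaluating the antiderivative F(x) = x^6/2 + 2*x^5/5 + x^4/2 - x^3/3 at the endpoints):
  F(1) − F(−1) = 16/15 − (14/15) = 2/15.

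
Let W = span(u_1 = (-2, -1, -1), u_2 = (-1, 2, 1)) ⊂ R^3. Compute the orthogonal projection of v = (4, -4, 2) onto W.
proj_W(v) = (158/35, -86/35, -4/7)

Set up U = [u_1 | ... | u_2] ∈ R^(3×2). The projector onto W = col(U) is P = U (U^T U)^(-1) U^T.
Compute U^T U =
  [6, -1]
  [-1, 6],
and U^T v = (-6, -10).
Solve U^T U · c = U^T v for the coefficients: c = (-46/35, -66/35). The projection is proj_W(v) = U c.
Check: (v - proj_W(v)) · u_1 = 0  (should be 0).
Check: (v - proj_W(v)) · u_2 = 0  (should be 0).
Result: proj_W(v) = (158/35, -86/35, -4/7).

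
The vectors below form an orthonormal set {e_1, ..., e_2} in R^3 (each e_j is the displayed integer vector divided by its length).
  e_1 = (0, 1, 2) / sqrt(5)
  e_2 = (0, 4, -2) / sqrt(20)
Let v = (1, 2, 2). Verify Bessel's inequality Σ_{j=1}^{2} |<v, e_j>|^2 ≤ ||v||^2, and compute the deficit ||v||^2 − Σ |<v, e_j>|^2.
Σ |<v, e_j>|^2 = 8; ||v||^2 = 9; deficit = 1

Write each e_j = u_j / sqrt(<u_j, u_j>) where u_j is the displayed integer vector. Then <v, e_j> = <v, u_j> / sqrt(<u_j, u_j>), so |<v, e_j>|^2 = <v, u_j>^2 / <u_j, u_j>.
Coefficients: <v, e_1> = 6/sqrt(5), <v, e_2> = 4/sqrt(20).
Square and sum: Σ |<v, e_j>|^2 = 8.
Compute ||v||^2 = v·v = 9.
Deficit = 9 − 8 = 1 ≥ 0, confirming Bessel's inequality. (The deficit equals ||v − Σ <v,e_j> e_j||^2, the squared distance from v to span{e_j}.)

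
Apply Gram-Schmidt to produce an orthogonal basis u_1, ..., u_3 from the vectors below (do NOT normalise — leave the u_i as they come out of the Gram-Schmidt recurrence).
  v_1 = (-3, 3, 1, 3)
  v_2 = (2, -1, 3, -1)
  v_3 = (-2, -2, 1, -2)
Orthogonal basis:
  u_1 = (-3, 3, 1, 3)
  u_2 = (29/28, -1/28, 93/28, -1/28)
  u_3 = (-300/113, -165/113, 90/113, -165/113)

Apply the Gram-Schmidt recurrence
  u_1 = v_1
  u_i = v_i − Σ_{j<i} ((v_i · u_j) / (u_j · u_j)) · u_j.

Step by step this gives:
  u_1 = (-3, 3, 1, 3)
  u_2 = (29/28, -1/28, 93/28, -1/28)
  u_3 = (-300/113, -165/113, 90/113, -165/113)

Orthogonality check:
  u_2 · u_1 = 0 (should be 0)
  u_3 · u_1 = 0 (should be 0)
  u_3 · u_2 = 0 (should be 0)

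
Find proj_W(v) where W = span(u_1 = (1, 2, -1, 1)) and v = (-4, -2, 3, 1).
proj_W(v) = (-10/7, -20/7, 10/7, -10/7)

Set up U = [u_1 | ... | u_1] ∈ R^(4×1). The projector onto W = col(U) is P = U (U^T U)^(-1) U^T.
Compute U^T U =
  [7],
and U^T v = (-10).
Solve U^T U · c = U^T v for the coefficients: c = (-10/7). The projection is proj_W(v) = U c.
Check: (v - proj_W(v)) · u_1 = 0  (should be 0).
Result: proj_W(v) = (-10/7, -20/7, 10/7, -10/7).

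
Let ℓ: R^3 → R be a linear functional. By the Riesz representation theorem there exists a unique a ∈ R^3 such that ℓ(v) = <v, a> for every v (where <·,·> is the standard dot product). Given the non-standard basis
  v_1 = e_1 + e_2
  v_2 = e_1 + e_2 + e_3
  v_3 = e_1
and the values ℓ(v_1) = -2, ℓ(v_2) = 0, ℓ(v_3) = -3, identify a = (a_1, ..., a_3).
a = (-3, 1, 2)

Write a = (a_1, ..., a_3) in the standard basis. For each basis vector v_i, ℓ(v_i) = <v_i, a> is a linear equation in the a_j's. Collect the n equations into a matrix system V a = ℓ, where row i of V is v_i (expressed in the standard basis). Since V is invertible (lower-triangular with 1s on the diagonal, up to permutation), solve by back-substitution:
  V =
[[1, 1, 0],
 [1, 1, 1],
 [1, 0, 0]]
  V a = (-2, 0, -3)
Solving gives a = (-3, 1, 2).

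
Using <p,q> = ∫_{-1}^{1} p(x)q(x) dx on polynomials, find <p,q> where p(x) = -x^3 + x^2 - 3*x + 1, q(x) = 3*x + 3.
<p,q> = 4/5

Expand the product: p(x)·q(x) = -3*x^4 - 6*x^2 - 6*x + 3.
∫_{-1}^{1} of each monomial x^k gives [2/(k+1) if k even, 0 if k odd]. Integrating term-by-term (or equivalently evaluating the antiderivative F(x) = -3*x^5/5 - 2*x^3 - 3*x^2 + 3*x at the endpoints):
  F(1) − F(−1) = -13/5 − (-17/5) = 4/5.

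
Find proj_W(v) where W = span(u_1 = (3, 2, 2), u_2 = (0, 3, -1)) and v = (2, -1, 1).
proj_W(v) = (114/77, -62/77, 122/77)

Set up U = [u_1 | ... | u_2] ∈ R^(3×2). The projector onto W = col(U) is P = U (U^T U)^(-1) U^T.
Compute U^T U =
  [17, 4]
  [4, 10],
and U^T v = (6, -4).
Solve U^T U · c = U^T v for the coefficients: c = (38/77, -46/77). The projection is proj_W(v) = U c.
Check: (v - proj_W(v)) · u_1 = 0  (should be 0).
Check: (v - proj_W(v)) · u_2 = 0  (should be 0).
Result: proj_W(v) = (114/77, -62/77, 122/77).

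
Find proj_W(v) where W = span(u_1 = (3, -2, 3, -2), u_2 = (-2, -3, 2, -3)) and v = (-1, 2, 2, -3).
proj_W(v) = (-141/266, -283/266, 207/266, -283/266)

Set up U = [u_1 | ... | u_2] ∈ R^(4×2). The projector onto W = col(U) is P = U (U^T U)^(-1) U^T.
Compute U^T U =
  [26, 12]
  [12, 26],
and U^T v = (5, 9).
Solve U^T U · c = U^T v for the coefficients: c = (11/266, 87/266). The projection is proj_W(v) = U c.
Check: (v - proj_W(v)) · u_1 = 0  (should be 0).
Check: (v - proj_W(v)) · u_2 = 0  (should be 0).
Result: proj_W(v) = (-141/266, -283/266, 207/266, -283/266).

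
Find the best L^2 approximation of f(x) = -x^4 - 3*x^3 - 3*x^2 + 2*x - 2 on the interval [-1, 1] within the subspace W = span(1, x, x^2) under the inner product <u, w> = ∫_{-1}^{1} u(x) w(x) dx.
g(x) = -27*x^2/7 + x/5 - 67/35

The best approximation g ∈ W is the orthogonal projection of f onto W. Writing g = a_0 + a_1 x + a_2 x^2, the coefficients solve the normal equations G · a = b where
  G_{ij} = <φ_i, φ_j> and b_i = <f, φ_i>, with φ_0 = 1, φ_1 = x, φ_2 = x^2.
G =
  [2, 0, 2/3]
  [0, 2/3, 0]
  [2/3, 0, 2/5],
b = (-32/5, 2/15, -296/105).
Solving gives a_0 = -67/35, a_1 = 1/5, a_2 = -27/7, so
  g(x) = -27*x^2/7 + x/5 - 67/35.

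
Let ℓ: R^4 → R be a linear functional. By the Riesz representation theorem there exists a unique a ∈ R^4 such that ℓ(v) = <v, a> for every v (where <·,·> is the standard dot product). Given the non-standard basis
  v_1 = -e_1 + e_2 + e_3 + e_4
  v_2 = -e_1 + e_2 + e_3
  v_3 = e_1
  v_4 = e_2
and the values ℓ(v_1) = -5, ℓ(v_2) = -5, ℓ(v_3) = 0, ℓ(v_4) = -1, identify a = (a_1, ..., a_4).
a = (0, -1, -4, 0)

Write a = (a_1, ..., a_4) in the standard basis. For each basis vector v_i, ℓ(v_i) = <v_i, a> is a linear equation in the a_j's. Collect the n equations into a matrix system V a = ℓ, where row i of V is v_i (expressed in the standard basis). Since V is invertible (lower-triangular with 1s on the diagonal, up to permutation), solve by back-substitution:
  V =
[[-1, 1, 1, 1],
 [-1, 1, 1, 0],
 [1, 0, 0, 0],
 [0, 1, 0, 0]]
  V a = (-5, -5, 0, -1)
Solving gives a = (0, -1, -4, 0).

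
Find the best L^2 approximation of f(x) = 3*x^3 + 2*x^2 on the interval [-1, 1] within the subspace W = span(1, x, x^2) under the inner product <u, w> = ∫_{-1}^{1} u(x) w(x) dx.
g(x) = 2*x^2 + 9*x/5

The best approximation g ∈ W is the orthogonal projection of f onto W. Writing g = a_0 + a_1 x + a_2 x^2, the coefficients solve the normal equations G · a = b where
  G_{ij} = <φ_i, φ_j> and b_i = <f, φ_i>, with φ_0 = 1, φ_1 = x, φ_2 = x^2.
G =
  [2, 0, 2/3]
  [0, 2/3, 0]
  [2/3, 0, 2/5],
b = (4/3, 6/5, 4/5).
Solving gives a_0 = 0, a_1 = 9/5, a_2 = 2, so
  g(x) = 2*x^2 + 9*x/5.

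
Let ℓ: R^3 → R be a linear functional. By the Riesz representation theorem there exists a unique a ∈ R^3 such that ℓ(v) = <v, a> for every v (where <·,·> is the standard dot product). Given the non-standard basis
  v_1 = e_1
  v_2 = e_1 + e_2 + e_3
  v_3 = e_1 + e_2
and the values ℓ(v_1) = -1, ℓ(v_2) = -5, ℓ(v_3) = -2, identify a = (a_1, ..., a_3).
a = (-1, -1, -3)

Write a = (a_1, ..., a_3) in the standard basis. For each basis vector v_i, ℓ(v_i) = <v_i, a> is a linear equation in the a_j's. Collect the n equations into a matrix system V a = ℓ, where row i of V is v_i (expressed in the standard basis). Since V is invertible (lower-triangular with 1s on the diagonal, up to permutation), solve by back-substitution:
  V =
[[1, 0, 0],
 [1, 1, 1],
 [1, 1, 0]]
  V a = (-1, -5, -2)
Solving gives a = (-1, -1, -3).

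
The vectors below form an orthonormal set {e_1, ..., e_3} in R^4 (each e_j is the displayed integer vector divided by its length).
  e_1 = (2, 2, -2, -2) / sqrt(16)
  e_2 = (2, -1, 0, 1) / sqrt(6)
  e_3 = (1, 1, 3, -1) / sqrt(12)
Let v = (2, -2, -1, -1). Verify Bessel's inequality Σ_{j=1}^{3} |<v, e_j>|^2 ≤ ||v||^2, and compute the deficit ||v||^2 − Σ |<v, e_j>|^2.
Σ |<v, e_j>|^2 = 11/2; ||v||^2 = 10; deficit = 9/2

Write each e_j = u_j / sqrt(<u_j, u_j>) where u_j is the displayed integer vector. Then <v, e_j> = <v, u_j> / sqrt(<u_j, u_j>), so |<v, e_j>|^2 = <v, u_j>^2 / <u_j, u_j>.
Coefficients: <v, e_1> = 4/sqrt(16), <v, e_2> = 5/sqrt(6), <v, e_3> = -2/sqrt(12).
Square and sum: Σ |<v, e_j>|^2 = 11/2.
Compute ||v||^2 = v·v = 10.
Deficit = 10 − 11/2 = 9/2 ≥ 0, confirming Bessel's inequality. (The deficit equals ||v − Σ <v,e_j> e_j||^2, the squared distance from v to span{e_j}.)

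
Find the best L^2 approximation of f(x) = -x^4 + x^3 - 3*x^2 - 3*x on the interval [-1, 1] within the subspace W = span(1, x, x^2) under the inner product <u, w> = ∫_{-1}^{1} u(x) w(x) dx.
g(x) = -27*x^2/7 - 12*x/5 + 3/35

The best approximation g ∈ W is the orthogonal projection of f onto W. Writing g = a_0 + a_1 x + a_2 x^2, the coefficients solve the normal equations G · a = b where
  G_{ij} = <φ_i, φ_j> and b_i = <f, φ_i>, with φ_0 = 1, φ_1 = x, φ_2 = x^2.
G =
  [2, 0, 2/3]
  [0, 2/3, 0]
  [2/3, 0, 2/5],
b = (-12/5, -8/5, -52/35).
Solving gives a_0 = 3/35, a_1 = -12/5, a_2 = -27/7, so
  g(x) = -27*x^2/7 - 12*x/5 + 3/35.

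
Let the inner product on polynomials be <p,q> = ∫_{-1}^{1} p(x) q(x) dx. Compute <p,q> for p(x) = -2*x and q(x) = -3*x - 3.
<p,q> = 4

Expand the product: p(x)·q(x) = 6*x^2 + 6*x.
∫_{-1}^{1} of each monomial x^k gives [2/(k+1) if k even, 0 if k odd]. Integrating term-by-term (or equivalently evaluating the antiderivative F(x) = 2*x^3 + 3*x^2 at the endpoints):
  F(1) − F(−1) = 5 − (1) = 4.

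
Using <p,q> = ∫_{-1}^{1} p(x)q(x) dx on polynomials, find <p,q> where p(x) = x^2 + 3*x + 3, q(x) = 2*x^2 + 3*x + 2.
<p,q> = 362/15

Expand the product: p(x)·q(x) = 2*x^4 + 9*x^3 + 17*x^2 + 15*x + 6.
∫_{-1}^{1} of each monomial x^k gives [2/(k+1) if k even, 0 if k odd]. Integrating term-by-term (or equivalently evaluating the antiderivative F(x) = 2*x^5/5 + 9*x^4/4 + 17*x^3/3 + 15*x^2/2 + 6*x at the endpoints):
  F(1) − F(−1) = 1309/60 − (-139/60) = 362/15.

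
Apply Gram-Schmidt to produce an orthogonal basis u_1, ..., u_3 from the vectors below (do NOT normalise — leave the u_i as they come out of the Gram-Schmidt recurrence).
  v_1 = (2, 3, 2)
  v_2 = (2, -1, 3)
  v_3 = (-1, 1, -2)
Orthogonal basis:
  u_1 = (2, 3, 2)
  u_2 = (20/17, -38/17, 37/17)
  u_3 = (11/63, -2/63, -8/63)

Apply the Gram-Schmidt recurrence
  u_1 = v_1
  u_i = v_i − Σ_{j<i} ((v_i · u_j) / (u_j · u_j)) · u_j.

Step by step this gives:
  u_1 = (2, 3, 2)
  u_2 = (20/17, -38/17, 37/17)
  u_3 = (11/63, -2/63, -8/63)

Orthogonality check:
  u_2 · u_1 = 0 (should be 0)
  u_3 · u_1 = 0 (should be 0)
  u_3 · u_2 = 0 (should be 0)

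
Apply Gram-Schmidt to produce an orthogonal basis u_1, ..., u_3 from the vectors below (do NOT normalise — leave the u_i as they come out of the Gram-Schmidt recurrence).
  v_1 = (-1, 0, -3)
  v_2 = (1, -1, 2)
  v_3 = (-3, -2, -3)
Orthogonal basis:
  u_1 = (-1, 0, -3)
  u_2 = (3/10, -1, -1/10)
  u_3 = (-24/11, -8/11, 8/11)

Apply the Gram-Schmidt recurrence
  u_1 = v_1
  u_i = v_i − Σ_{j<i} ((v_i · u_j) / (u_j · u_j)) · u_j.

Step by step this gives:
  u_1 = (-1, 0, -3)
  u_2 = (3/10, -1, -1/10)
  u_3 = (-24/11, -8/11, 8/11)

Orthogonality check:
  u_2 · u_1 = 0 (should be 0)
  u_3 · u_1 = 0 (should be 0)
  u_3 · u_2 = 0 (should be 0)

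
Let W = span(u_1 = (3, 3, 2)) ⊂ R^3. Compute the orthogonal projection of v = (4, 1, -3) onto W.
proj_W(v) = (27/22, 27/22, 9/11)

Set up U = [u_1 | ... | u_1] ∈ R^(3×1). The projector onto W = col(U) is P = U (U^T U)^(-1) U^T.
Compute U^T U =
  [22],
and U^T v = (9).
Solve U^T U · c = U^T v for the coefficients: c = (9/22). The projection is proj_W(v) = U c.
Check: (v - proj_W(v)) · u_1 = 0  (should be 0).
Result: proj_W(v) = (27/22, 27/22, 9/11).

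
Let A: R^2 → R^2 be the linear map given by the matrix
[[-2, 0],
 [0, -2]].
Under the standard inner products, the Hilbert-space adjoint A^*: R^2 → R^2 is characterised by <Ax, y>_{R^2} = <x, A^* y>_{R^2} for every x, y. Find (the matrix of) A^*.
A^* = A^T =
[[-2, 0],
 [0, -2]]

For real matrices with standard dot products, the defining identity <Ax, y> = <x, A^* y> gives (Ax)^T y = x^T (A^*) y, i.e. x^T A^T y = x^T (A^*) y. Since this holds for all x, y, we must have A^* = A^T. Therefore
A^* =
[[-2, 0],
 [0, -2]].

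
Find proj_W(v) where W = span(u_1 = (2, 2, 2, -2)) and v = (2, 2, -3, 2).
proj_W(v) = (-1/4, -1/4, -1/4, 1/4)

Set up U = [u_1 | ... | u_1] ∈ R^(4×1). The projector onto W = col(U) is P = U (U^T U)^(-1) U^T.
Compute U^T U =
  [16],
and U^T v = (-2).
Solve U^T U · c = U^T v for the coefficients: c = (-1/8). The projection is proj_W(v) = U c.
Check: (v - proj_W(v)) · u_1 = 0  (should be 0).
Result: proj_W(v) = (-1/4, -1/4, -1/4, 1/4).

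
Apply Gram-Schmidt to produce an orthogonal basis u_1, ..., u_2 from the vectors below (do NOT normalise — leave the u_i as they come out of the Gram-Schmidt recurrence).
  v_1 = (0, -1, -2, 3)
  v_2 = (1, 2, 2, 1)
Orthogonal basis:
  u_1 = (0, -1, -2, 3)
  u_2 = (1, 25/14, 11/7, 23/14)

Apply the Gram-Schmidt recurrence
  u_1 = v_1
  u_i = v_i − Σ_{j<i} ((v_i · u_j) / (u_j · u_j)) · u_j.

Step by step this gives:
  u_1 = (0, -1, -2, 3)
  u_2 = (1, 25/14, 11/7, 23/14)

Orthogonality check:
  u_2 · u_1 = 0 (should be 0)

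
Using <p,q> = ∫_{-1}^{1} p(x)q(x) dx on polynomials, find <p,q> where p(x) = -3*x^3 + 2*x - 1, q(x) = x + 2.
<p,q> = -58/15

Expand the product: p(x)·q(x) = -3*x^4 - 6*x^3 + 2*x^2 + 3*x - 2.
∫_{-1}^{1} of each monomial x^k gives [2/(k+1) if k even, 0 if k odd]. Integrating term-by-term (or equivalently evaluating the antiderivative F(x) = -3*x^5/5 - 3*x^4/2 + 2*x^3/3 + 3*x^2/2 - 2*x at the endpoints):
  F(1) − F(−1) = -29/15 − (29/15) = -58/15.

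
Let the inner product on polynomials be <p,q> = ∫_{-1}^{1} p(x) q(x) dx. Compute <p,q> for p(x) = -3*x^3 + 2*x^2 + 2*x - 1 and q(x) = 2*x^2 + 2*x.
<p,q> = 8/15

Expand the product: p(x)·q(x) = -6*x^5 - 2*x^4 + 8*x^3 + 2*x^2 - 2*x.
∫_{-1}^{1} of each monomial x^k gives [2/(k+1) if k even, 0 if k odd]. Integrating term-by-term (or equivalently evaluating the antiderivative F(x) = -x^6 - 2*x^5/5 + 2*x^4 + 2*x^3/3 - x^2 at the endpoints):
  F(1) − F(−1) = 4/15 − (-4/15) = 8/15.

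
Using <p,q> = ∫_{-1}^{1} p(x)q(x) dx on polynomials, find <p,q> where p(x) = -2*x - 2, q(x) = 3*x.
<p,q> = -4

Expand the product: p(x)·q(x) = -6*x^2 - 6*x.
∫_{-1}^{1} of each monomial x^k gives [2/(k+1) if k even, 0 if k odd]. Integrating term-by-term (or equivalently evaluating the antiderivative F(x) = -2*x^3 - 3*x^2 at the endpoints):
  F(1) − F(−1) = -5 − (-1) = -4.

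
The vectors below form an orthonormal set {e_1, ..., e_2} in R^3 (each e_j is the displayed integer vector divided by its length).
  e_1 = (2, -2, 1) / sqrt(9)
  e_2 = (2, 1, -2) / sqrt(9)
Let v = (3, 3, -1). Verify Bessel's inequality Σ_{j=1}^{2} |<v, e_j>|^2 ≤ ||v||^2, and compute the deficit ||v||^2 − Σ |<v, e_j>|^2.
Σ |<v, e_j>|^2 = 122/9; ||v||^2 = 19; deficit = 49/9

Write each e_j = u_j / sqrt(<u_j, u_j>) where u_j is the displayed integer vector. Then <v, e_j> = <v, u_j> / sqrt(<u_j, u_j>), so |<v, e_j>|^2 = <v, u_j>^2 / <u_j, u_j>.
Coefficients: <v, e_1> = -1/sqrt(9), <v, e_2> = 11/sqrt(9).
Square and sum: Σ |<v, e_j>|^2 = 122/9.
Compute ||v||^2 = v·v = 19.
Deficit = 19 − 122/9 = 49/9 ≥ 0, confirming Bessel's inequality. (The deficit equals ||v − Σ <v,e_j> e_j||^2, the squared distance from v to span{e_j}.)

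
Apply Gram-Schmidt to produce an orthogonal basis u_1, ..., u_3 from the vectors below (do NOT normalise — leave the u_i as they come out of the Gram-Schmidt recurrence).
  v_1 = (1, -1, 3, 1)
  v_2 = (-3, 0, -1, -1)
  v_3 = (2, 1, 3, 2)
Orthogonal basis:
  u_1 = (1, -1, 3, 1)
  u_2 = (-29/12, -7/12, 3/4, -5/12)
  u_3 = (-33/83, 138/83, 36/83, 63/83)

Apply the Gram-Schmidt recurrence
  u_1 = v_1
  u_i = v_i − Σ_{j<i} ((v_i · u_j) / (u_j · u_j)) · u_j.

Step by step this gives:
  u_1 = (1, -1, 3, 1)
  u_2 = (-29/12, -7/12, 3/4, -5/12)
  u_3 = (-33/83, 138/83, 36/83, 63/83)

Orthogonality check:
  u_2 · u_1 = 0 (should be 0)
  u_3 · u_1 = 0 (should be 0)
  u_3 · u_2 = 0 (should be 0)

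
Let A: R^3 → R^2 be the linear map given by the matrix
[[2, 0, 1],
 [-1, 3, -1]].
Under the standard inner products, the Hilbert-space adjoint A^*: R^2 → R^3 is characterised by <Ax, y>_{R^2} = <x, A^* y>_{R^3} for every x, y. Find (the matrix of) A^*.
A^* = A^T =
[[2, -1],
 [0, 3],
 [1, -1]]

For real matrices with standard dot products, the defining identity <Ax, y> = <x, A^* y> gives (Ax)^T y = x^T (A^*) y, i.e. x^T A^T y = x^T (A^*) y. Since this holds for all x, y, we must have A^* = A^T. Therefore
A^* =
[[2, -1],
 [0, 3],
 [1, -1]].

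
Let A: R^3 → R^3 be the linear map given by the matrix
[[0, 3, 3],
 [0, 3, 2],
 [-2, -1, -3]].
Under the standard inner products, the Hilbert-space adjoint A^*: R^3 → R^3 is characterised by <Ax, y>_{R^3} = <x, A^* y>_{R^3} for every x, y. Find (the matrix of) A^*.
A^* = A^T =
[[0, 0, -2],
 [3, 3, -1],
 [3, 2, -3]]

For real matrices with standard dot products, the defining identity <Ax, y> = <x, A^* y> gives (Ax)^T y = x^T (A^*) y, i.e. x^T A^T y = x^T (A^*) y. Since this holds for all x, y, we must have A^* = A^T. Therefore
A^* =
[[0, 0, -2],
 [3, 3, -1],
 [3, 2, -3]].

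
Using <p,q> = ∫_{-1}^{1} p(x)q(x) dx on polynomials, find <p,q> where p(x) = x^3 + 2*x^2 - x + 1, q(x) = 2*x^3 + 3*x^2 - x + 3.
<p,q> = 1516/105

Expand the product: p(x)·q(x) = 2*x^6 + 7*x^5 + 3*x^4 + 10*x^2 - 4*x + 3.
∫_{-1}^{1} of each monomial x^k gives [2/(k+1) if k even, 0 if k odd]. Integrating term-by-term (or equivalently evaluating the antiderivative F(x) = 2*x^7/7 + 7*x^6/6 + 3*x^5/5 + 10*x^3/3 - 2*x^2 + 3*x at the endpoints):
  F(1) − F(−1) = 447/70 − (-1691/210) = 1516/105.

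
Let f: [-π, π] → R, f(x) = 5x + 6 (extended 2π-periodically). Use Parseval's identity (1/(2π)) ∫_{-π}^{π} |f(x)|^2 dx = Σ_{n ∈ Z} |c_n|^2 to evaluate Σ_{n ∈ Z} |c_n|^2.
Σ |c_n|^2 = 25π^2/3 + 36

Expand and integrate term by term over [-π, π]:
  ∫ (5x)^2 dx = 25·(2π^3/3); ∫ 2·5·(6)·x dx = 0 (odd integrand); ∫ 6^2 dx = 36·2π.
So (1/(2π)) ∫_{-π}^{π} (5x + 6)^2 dx = 25π^2/3 + 36 = 25π^2/3 + 36.
Parseval ⇒ Σ |c_n|^2 = 25π^2/3 + 36.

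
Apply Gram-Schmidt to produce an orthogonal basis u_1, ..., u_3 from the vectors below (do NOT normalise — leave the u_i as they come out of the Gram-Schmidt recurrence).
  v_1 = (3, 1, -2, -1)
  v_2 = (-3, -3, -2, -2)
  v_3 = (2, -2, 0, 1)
Orthogonal basis:
  u_1 = (3, 1, -2, -1)
  u_2 = (-9/5, -13/5, -14/5, -12/5)
  u_3 = (79/59, -135/59, 18/59, 66/59)

Apply the Gram-Schmidt recurrence
  u_1 = v_1
  u_i = v_i − Σ_{j<i} ((v_i · u_j) / (u_j · u_j)) · u_j.

Step by step this gives:
  u_1 = (3, 1, -2, -1)
  u_2 = (-9/5, -13/5, -14/5, -12/5)
  u_3 = (79/59, -135/59, 18/59, 66/59)

Orthogonality check:
  u_2 · u_1 = 0 (should be 0)
  u_3 · u_1 = 0 (should be 0)
  u_3 · u_2 = 0 (should be 0)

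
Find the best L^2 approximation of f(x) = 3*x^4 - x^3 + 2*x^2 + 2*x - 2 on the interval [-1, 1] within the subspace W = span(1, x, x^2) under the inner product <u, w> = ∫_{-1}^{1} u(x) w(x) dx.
g(x) = 32*x^2/7 + 7*x/5 - 79/35

The best approximation g ∈ W is the orthogonal projection of f onto W. Writing g = a_0 + a_1 x + a_2 x^2, the coefficients solve the normal equations G · a = b where
  G_{ij} = <φ_i, φ_j> and b_i = <f, φ_i>, with φ_0 = 1, φ_1 = x, φ_2 = x^2.
G =
  [2, 0, 2/3]
  [0, 2/3, 0]
  [2/3, 0, 2/5],
b = (-22/15, 14/15, 34/105).
Solving gives a_0 = -79/35, a_1 = 7/5, a_2 = 32/7, so
  g(x) = 32*x^2/7 + 7*x/5 - 79/35.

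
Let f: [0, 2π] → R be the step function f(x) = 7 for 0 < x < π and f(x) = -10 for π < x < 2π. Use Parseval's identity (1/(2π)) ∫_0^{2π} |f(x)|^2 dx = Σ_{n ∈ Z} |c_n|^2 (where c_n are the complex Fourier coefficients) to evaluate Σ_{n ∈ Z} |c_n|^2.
Σ |c_n|^2 = 149/2

Parseval equates the L^2 energy of f (normalised by 1/(2π)) with the ℓ^2 sum of its Fourier coefficients: (1/(2π)) ∫_0^{2π} |f|^2 = Σ |c_n|^2.
Compute the left side: (1/(2π)) [∫_0^π 7^2 dx + ∫_π^{2π} (-10)^2 dx] = (1/(2π)) · (49π + 100π) = (49 + 100)/2 = 149/2.
So Σ_{n ∈ Z} |c_n|^2 = 149/2.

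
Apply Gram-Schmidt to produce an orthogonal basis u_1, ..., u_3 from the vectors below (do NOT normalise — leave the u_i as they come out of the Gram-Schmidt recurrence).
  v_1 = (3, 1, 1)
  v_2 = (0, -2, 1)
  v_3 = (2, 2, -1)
Orthogonal basis:
  u_1 = (3, 1, 1)
  u_2 = (3/11, -21/11, 12/11)
  u_3 = (1/3, -1/3, -2/3)

Apply the Gram-Schmidt recurrence
  u_1 = v_1
  u_i = v_i − Σ_{j<i} ((v_i · u_j) / (u_j · u_j)) · u_j.

Step by step this gives:
  u_1 = (3, 1, 1)
  u_2 = (3/11, -21/11, 12/11)
  u_3 = (1/3, -1/3, -2/3)

Orthogonality check:
  u_2 · u_1 = 0 (should be 0)
  u_3 · u_1 = 0 (should be 0)
  u_3 · u_2 = 0 (should be 0)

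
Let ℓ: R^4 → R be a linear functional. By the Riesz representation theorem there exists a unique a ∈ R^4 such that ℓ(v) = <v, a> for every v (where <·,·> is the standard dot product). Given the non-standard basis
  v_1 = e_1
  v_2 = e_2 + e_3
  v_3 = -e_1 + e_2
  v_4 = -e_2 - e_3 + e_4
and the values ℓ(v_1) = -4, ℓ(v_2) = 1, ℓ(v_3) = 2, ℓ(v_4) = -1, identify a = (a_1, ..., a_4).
a = (-4, -2, 3, 0)

Write a = (a_1, ..., a_4) in the standard basis. For each basis vector v_i, ℓ(v_i) = <v_i, a> is a linear equation in the a_j's. Collect the n equations into a matrix system V a = ℓ, where row i of V is v_i (expressed in the standard basis). Since V is invertible (lower-triangular with 1s on the diagonal, up to permutation), solve by back-substitution:
  V =
[[1, 0, 0, 0],
 [0, 1, 1, 0],
 [-1, 1, 0, 0],
 [0, -1, -1, 1]]
  V a = (-4, 1, 2, -1)
Solving gives a = (-4, -2, 3, 0).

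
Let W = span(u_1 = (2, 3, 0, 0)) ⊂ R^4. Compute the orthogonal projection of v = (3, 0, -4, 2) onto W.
proj_W(v) = (12/13, 18/13, 0, 0)

Set up U = [u_1 | ... | u_1] ∈ R^(4×1). The projector onto W = col(U) is P = U (U^T U)^(-1) U^T.
Compute U^T U =
  [13],
and U^T v = (6).
Solve U^T U · c = U^T v for the coefficients: c = (6/13). The projection is proj_W(v) = U c.
Check: (v - proj_W(v)) · u_1 = 0  (should be 0).
Result: proj_W(v) = (12/13, 18/13, 0, 0).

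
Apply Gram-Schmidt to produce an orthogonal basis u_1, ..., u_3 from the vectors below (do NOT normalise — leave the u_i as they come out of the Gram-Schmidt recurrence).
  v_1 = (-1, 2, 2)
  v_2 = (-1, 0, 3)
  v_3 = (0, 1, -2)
Orthogonal basis:
  u_1 = (-1, 2, 2)
  u_2 = (-2/9, -14/9, 13/9)
  u_3 = (-18/41, -3/41, -6/41)

Apply the Gram-Schmidt recurrence
  u_1 = v_1
  u_i = v_i − Σ_{j<i} ((v_i · u_j) / (u_j · u_j)) · u_j.

Step by step this gives:
  u_1 = (-1, 2, 2)
  u_2 = (-2/9, -14/9, 13/9)
  u_3 = (-18/41, -3/41, -6/41)

Orthogonality check:
  u_2 · u_1 = 0 (should be 0)
  u_3 · u_1 = 0 (should be 0)
  u_3 · u_2 = 0 (should be 0)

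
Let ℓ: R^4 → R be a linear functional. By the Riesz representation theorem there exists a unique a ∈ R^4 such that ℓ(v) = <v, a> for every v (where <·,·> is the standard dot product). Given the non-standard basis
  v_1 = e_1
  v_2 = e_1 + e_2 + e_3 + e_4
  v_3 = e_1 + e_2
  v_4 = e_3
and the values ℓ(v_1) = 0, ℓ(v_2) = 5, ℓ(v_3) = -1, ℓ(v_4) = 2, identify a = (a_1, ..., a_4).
a = (0, -1, 2, 4)

Write a = (a_1, ..., a_4) in the standard basis. For each basis vector v_i, ℓ(v_i) = <v_i, a> is a linear equation in the a_j's. Collect the n equations into a matrix system V a = ℓ, where row i of V is v_i (expressed in the standard basis). Since V is invertible (lower-triangular with 1s on the diagonal, up to permutation), solve by back-substitution:
  V =
[[1, 0, 0, 0],
 [1, 1, 1, 1],
 [1, 1, 0, 0],
 [0, 0, 1, 0]]
  V a = (0, 5, -1, 2)
Solving gives a = (0, -1, 2, 4).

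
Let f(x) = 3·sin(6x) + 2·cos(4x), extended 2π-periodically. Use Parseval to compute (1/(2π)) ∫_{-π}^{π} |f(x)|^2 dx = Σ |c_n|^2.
Σ |c_n|^2 = 13/2

Expand |f|^2 and use orthogonality of {sin(nx), cos(mx)} on [-π, π]:
  ∫_{-π}^{π} sin(nx)^2 dx = π, ∫ cos(mx)^2 dx = π, and cross terms integrate to 0.
So ∫_{-π}^{π} f(x)^2 dx = 3^2 · π + 2^2 · π = (9 + 4)π.
Divide by 2π: (9 + 4)/2 = 13/2.
By Parseval, this equals Σ |c_n|^2.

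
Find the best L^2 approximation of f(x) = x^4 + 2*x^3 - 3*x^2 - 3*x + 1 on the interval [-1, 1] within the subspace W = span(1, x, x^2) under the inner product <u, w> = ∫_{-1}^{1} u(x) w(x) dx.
g(x) = -15*x^2/7 - 9*x/5 + 32/35

The best approximation g ∈ W is the orthogonal projection of f onto W. Writing g = a_0 + a_1 x + a_2 x^2, the coefficients solve the normal equations G · a = b where
  G_{ij} = <φ_i, φ_j> and b_i = <f, φ_i>, with φ_0 = 1, φ_1 = x, φ_2 = x^2.
G =
  [2, 0, 2/3]
  [0, 2/3, 0]
  [2/3, 0, 2/5],
b = (2/5, -6/5, -26/105).
Solving gives a_0 = 32/35, a_1 = -9/5, a_2 = -15/7, so
  g(x) = -15*x^2/7 - 9*x/5 + 32/35.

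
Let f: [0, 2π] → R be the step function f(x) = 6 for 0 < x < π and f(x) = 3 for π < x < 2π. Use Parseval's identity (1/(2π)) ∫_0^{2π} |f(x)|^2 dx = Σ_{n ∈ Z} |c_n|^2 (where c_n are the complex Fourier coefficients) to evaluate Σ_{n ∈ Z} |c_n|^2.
Σ |c_n|^2 = 45/2

Parseval equates the L^2 energy of f (normalised by 1/(2π)) with the ℓ^2 sum of its Fourier coefficients: (1/(2π)) ∫_0^{2π} |f|^2 = Σ |c_n|^2.
Compute the left side: (1/(2π)) [∫_0^π 6^2 dx + ∫_π^{2π} 3^2 dx] = (1/(2π)) · (36π + 9π) = (36 + 9)/2 = 45/2.
So Σ_{n ∈ Z} |c_n|^2 = 45/2.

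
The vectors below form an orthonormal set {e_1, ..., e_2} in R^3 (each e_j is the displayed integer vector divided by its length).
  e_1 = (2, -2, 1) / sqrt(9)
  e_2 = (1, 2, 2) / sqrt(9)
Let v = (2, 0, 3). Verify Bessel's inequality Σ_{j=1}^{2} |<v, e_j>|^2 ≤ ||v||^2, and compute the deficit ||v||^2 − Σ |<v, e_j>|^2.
Σ |<v, e_j>|^2 = 113/9; ||v||^2 = 13; deficit = 4/9

Write each e_j = u_j / sqrt(<u_j, u_j>) where u_j is the displayed integer vector. Then <v, e_j> = <v, u_j> / sqrt(<u_j, u_j>), so |<v, e_j>|^2 = <v, u_j>^2 / <u_j, u_j>.
Coefficients: <v, e_1> = 7/sqrt(9), <v, e_2> = 8/sqrt(9).
Square and sum: Σ |<v, e_j>|^2 = 113/9.
Compute ||v||^2 = v·v = 13.
Deficit = 13 − 113/9 = 4/9 ≥ 0, confirming Bessel's inequality. (The deficit equals ||v − Σ <v,e_j> e_j||^2, the squared distance from v to span{e_j}.)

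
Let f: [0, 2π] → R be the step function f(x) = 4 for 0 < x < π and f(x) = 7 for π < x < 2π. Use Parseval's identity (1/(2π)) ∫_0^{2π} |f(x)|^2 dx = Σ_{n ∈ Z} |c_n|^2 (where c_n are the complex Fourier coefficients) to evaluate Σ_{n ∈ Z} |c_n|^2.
Σ |c_n|^2 = 65/2

Parseval equates the L^2 energy of f (normalised by 1/(2π)) with the ℓ^2 sum of its Fourier coefficients: (1/(2π)) ∫_0^{2π} |f|^2 = Σ |c_n|^2.
Compute the left side: (1/(2π)) [∫_0^π 4^2 dx + ∫_π^{2π} 7^2 dx] = (1/(2π)) · (16π + 49π) = (16 + 49)/2 = 65/2.
So Σ_{n ∈ Z} |c_n|^2 = 65/2.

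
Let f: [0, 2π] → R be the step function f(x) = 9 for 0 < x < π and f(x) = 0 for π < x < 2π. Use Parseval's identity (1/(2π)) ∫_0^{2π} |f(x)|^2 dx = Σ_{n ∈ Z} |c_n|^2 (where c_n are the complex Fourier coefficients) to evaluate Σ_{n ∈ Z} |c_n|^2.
Σ |c_n|^2 = 81/2

Parseval equates the L^2 energy of f (normalised by 1/(2π)) with the ℓ^2 sum of its Fourier coefficients: (1/(2π)) ∫_0^{2π} |f|^2 = Σ |c_n|^2.
Compute the left side: (1/(2π)) [∫_0^π 9^2 dx + ∫_π^{2π} 0^2 dx] = (1/(2π)) · (81π + 0π) = (81 + 0)/2 = 81/2.
So Σ_{n ∈ Z} |c_n|^2 = 81/2.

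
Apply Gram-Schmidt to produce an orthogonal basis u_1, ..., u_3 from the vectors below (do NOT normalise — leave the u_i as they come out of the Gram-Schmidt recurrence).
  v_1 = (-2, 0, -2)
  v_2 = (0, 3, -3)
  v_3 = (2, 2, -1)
Orthogonal basis:
  u_1 = (-2, 0, -2)
  u_2 = (3/2, 3, -3/2)
  u_3 = (1/3, -1/3, -1/3)

Apply the Gram-Schmidt recurrence
  u_1 = v_1
  u_i = v_i − Σ_{j<i} ((v_i · u_j) / (u_j · u_j)) · u_j.

Step by step this gives:
  u_1 = (-2, 0, -2)
  u_2 = (3/2, 3, -3/2)
  u_3 = (1/3, -1/3, -1/3)

Orthogonality check:
  u_2 · u_1 = 0 (should be 0)
  u_3 · u_1 = 0 (should be 0)
  u_3 · u_2 = 0 (should be 0)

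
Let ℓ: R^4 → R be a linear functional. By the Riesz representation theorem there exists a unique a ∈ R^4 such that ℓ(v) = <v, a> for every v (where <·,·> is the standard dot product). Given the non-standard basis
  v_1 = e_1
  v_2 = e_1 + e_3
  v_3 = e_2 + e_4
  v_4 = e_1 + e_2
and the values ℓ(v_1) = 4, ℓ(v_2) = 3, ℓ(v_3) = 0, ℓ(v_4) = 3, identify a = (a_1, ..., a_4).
a = (4, -1, -1, 1)

Write a = (a_1, ..., a_4) in the standard basis. For each basis vector v_i, ℓ(v_i) = <v_i, a> is a linear equation in the a_j's. Collect the n equations into a matrix system V a = ℓ, where row i of V is v_i (expressed in the standard basis). Since V is invertible (lower-triangular with 1s on the diagonal, up to permutation), solve by back-substitution:
  V =
[[1, 0, 0, 0],
 [1, 0, 1, 0],
 [0, 1, 0, 1],
 [1, 1, 0, 0]]
  V a = (4, 3, 0, 3)
Solving gives a = (4, -1, -1, 1).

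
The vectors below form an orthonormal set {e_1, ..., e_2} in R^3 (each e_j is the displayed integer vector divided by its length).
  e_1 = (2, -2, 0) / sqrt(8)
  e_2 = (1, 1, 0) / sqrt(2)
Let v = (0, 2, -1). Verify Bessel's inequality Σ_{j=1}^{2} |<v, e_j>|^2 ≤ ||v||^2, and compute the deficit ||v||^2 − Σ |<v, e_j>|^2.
Σ |<v, e_j>|^2 = 4; ||v||^2 = 5; deficit = 1

Write each e_j = u_j / sqrt(<u_j, u_j>) where u_j is the displayed integer vector. Then <v, e_j> = <v, u_j> / sqrt(<u_j, u_j>), so |<v, e_j>|^2 = <v, u_j>^2 / <u_j, u_j>.
Coefficients: <v, e_1> = -4/sqrt(8), <v, e_2> = 2/sqrt(2).
Square and sum: Σ |<v, e_j>|^2 = 4.
Compute ||v||^2 = v·v = 5.
Deficit = 5 − 4 = 1 ≥ 0, confirming Bessel's inequality. (The deficit equals ||v − Σ <v,e_j> e_j||^2, the squared distance from v to span{e_j}.)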